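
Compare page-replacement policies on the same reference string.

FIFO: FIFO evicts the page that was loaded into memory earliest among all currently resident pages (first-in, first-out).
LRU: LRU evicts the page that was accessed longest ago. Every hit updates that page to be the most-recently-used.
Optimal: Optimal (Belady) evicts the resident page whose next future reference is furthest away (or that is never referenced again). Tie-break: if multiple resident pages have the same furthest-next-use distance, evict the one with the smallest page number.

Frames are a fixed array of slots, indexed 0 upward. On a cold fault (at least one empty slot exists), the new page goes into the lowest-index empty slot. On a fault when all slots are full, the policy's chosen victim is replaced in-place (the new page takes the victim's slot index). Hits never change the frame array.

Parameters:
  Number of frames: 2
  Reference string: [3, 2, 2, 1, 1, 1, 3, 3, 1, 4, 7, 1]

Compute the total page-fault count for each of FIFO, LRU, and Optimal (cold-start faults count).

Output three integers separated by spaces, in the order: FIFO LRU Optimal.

Answer: 7 7 5

Derivation:
--- FIFO ---
  step 0: ref 3 -> FAULT, frames=[3,-] (faults so far: 1)
  step 1: ref 2 -> FAULT, frames=[3,2] (faults so far: 2)
  step 2: ref 2 -> HIT, frames=[3,2] (faults so far: 2)
  step 3: ref 1 -> FAULT, evict 3, frames=[1,2] (faults so far: 3)
  step 4: ref 1 -> HIT, frames=[1,2] (faults so far: 3)
  step 5: ref 1 -> HIT, frames=[1,2] (faults so far: 3)
  step 6: ref 3 -> FAULT, evict 2, frames=[1,3] (faults so far: 4)
  step 7: ref 3 -> HIT, frames=[1,3] (faults so far: 4)
  step 8: ref 1 -> HIT, frames=[1,3] (faults so far: 4)
  step 9: ref 4 -> FAULT, evict 1, frames=[4,3] (faults so far: 5)
  step 10: ref 7 -> FAULT, evict 3, frames=[4,7] (faults so far: 6)
  step 11: ref 1 -> FAULT, evict 4, frames=[1,7] (faults so far: 7)
  FIFO total faults: 7
--- LRU ---
  step 0: ref 3 -> FAULT, frames=[3,-] (faults so far: 1)
  step 1: ref 2 -> FAULT, frames=[3,2] (faults so far: 2)
  step 2: ref 2 -> HIT, frames=[3,2] (faults so far: 2)
  step 3: ref 1 -> FAULT, evict 3, frames=[1,2] (faults so far: 3)
  step 4: ref 1 -> HIT, frames=[1,2] (faults so far: 3)
  step 5: ref 1 -> HIT, frames=[1,2] (faults so far: 3)
  step 6: ref 3 -> FAULT, evict 2, frames=[1,3] (faults so far: 4)
  step 7: ref 3 -> HIT, frames=[1,3] (faults so far: 4)
  step 8: ref 1 -> HIT, frames=[1,3] (faults so far: 4)
  step 9: ref 4 -> FAULT, evict 3, frames=[1,4] (faults so far: 5)
  step 10: ref 7 -> FAULT, evict 1, frames=[7,4] (faults so far: 6)
  step 11: ref 1 -> FAULT, evict 4, frames=[7,1] (faults so far: 7)
  LRU total faults: 7
--- Optimal ---
  step 0: ref 3 -> FAULT, frames=[3,-] (faults so far: 1)
  step 1: ref 2 -> FAULT, frames=[3,2] (faults so far: 2)
  step 2: ref 2 -> HIT, frames=[3,2] (faults so far: 2)
  step 3: ref 1 -> FAULT, evict 2, frames=[3,1] (faults so far: 3)
  step 4: ref 1 -> HIT, frames=[3,1] (faults so far: 3)
  step 5: ref 1 -> HIT, frames=[3,1] (faults so far: 3)
  step 6: ref 3 -> HIT, frames=[3,1] (faults so far: 3)
  step 7: ref 3 -> HIT, frames=[3,1] (faults so far: 3)
  step 8: ref 1 -> HIT, frames=[3,1] (faults so far: 3)
  step 9: ref 4 -> FAULT, evict 3, frames=[4,1] (faults so far: 4)
  step 10: ref 7 -> FAULT, evict 4, frames=[7,1] (faults so far: 5)
  step 11: ref 1 -> HIT, frames=[7,1] (faults so far: 5)
  Optimal total faults: 5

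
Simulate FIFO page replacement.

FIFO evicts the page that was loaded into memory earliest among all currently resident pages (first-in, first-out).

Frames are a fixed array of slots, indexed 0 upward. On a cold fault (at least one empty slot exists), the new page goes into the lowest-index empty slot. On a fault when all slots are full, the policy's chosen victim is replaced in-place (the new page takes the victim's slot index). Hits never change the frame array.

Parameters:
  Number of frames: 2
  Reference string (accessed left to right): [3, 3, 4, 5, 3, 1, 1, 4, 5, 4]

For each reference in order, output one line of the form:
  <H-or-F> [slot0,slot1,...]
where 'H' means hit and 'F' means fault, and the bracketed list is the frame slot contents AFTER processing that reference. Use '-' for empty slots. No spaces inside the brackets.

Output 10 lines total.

F [3,-]
H [3,-]
F [3,4]
F [5,4]
F [5,3]
F [1,3]
H [1,3]
F [1,4]
F [5,4]
H [5,4]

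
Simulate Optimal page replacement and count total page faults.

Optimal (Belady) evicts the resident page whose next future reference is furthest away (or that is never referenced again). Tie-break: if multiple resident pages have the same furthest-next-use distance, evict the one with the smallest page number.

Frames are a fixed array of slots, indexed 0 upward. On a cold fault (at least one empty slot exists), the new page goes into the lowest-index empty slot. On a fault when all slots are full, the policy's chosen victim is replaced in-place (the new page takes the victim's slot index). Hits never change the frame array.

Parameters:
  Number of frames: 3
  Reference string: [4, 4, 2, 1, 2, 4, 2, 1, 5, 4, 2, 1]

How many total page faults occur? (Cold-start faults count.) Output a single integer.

Answer: 5

Derivation:
Step 0: ref 4 → FAULT, frames=[4,-,-]
Step 1: ref 4 → HIT, frames=[4,-,-]
Step 2: ref 2 → FAULT, frames=[4,2,-]
Step 3: ref 1 → FAULT, frames=[4,2,1]
Step 4: ref 2 → HIT, frames=[4,2,1]
Step 5: ref 4 → HIT, frames=[4,2,1]
Step 6: ref 2 → HIT, frames=[4,2,1]
Step 7: ref 1 → HIT, frames=[4,2,1]
Step 8: ref 5 → FAULT (evict 1), frames=[4,2,5]
Step 9: ref 4 → HIT, frames=[4,2,5]
Step 10: ref 2 → HIT, frames=[4,2,5]
Step 11: ref 1 → FAULT (evict 2), frames=[4,1,5]
Total faults: 5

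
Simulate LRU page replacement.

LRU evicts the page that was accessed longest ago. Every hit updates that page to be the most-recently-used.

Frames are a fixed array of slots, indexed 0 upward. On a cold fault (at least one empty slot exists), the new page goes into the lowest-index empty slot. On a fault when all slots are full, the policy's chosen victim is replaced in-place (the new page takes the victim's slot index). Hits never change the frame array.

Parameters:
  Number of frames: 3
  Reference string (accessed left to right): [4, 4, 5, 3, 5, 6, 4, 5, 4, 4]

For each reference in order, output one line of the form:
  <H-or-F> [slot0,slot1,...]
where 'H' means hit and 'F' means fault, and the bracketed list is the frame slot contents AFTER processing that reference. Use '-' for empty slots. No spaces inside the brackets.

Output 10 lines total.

F [4,-,-]
H [4,-,-]
F [4,5,-]
F [4,5,3]
H [4,5,3]
F [6,5,3]
F [6,5,4]
H [6,5,4]
H [6,5,4]
H [6,5,4]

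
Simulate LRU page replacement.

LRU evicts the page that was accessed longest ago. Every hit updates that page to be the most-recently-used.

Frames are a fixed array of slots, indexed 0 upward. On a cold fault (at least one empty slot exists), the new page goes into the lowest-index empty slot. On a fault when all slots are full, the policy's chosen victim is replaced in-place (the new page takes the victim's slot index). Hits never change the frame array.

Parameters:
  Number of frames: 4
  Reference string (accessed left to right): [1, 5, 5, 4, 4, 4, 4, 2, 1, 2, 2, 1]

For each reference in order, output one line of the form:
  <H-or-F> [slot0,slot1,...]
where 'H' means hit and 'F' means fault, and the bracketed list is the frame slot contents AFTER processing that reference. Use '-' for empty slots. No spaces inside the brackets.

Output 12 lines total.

F [1,-,-,-]
F [1,5,-,-]
H [1,5,-,-]
F [1,5,4,-]
H [1,5,4,-]
H [1,5,4,-]
H [1,5,4,-]
F [1,5,4,2]
H [1,5,4,2]
H [1,5,4,2]
H [1,5,4,2]
H [1,5,4,2]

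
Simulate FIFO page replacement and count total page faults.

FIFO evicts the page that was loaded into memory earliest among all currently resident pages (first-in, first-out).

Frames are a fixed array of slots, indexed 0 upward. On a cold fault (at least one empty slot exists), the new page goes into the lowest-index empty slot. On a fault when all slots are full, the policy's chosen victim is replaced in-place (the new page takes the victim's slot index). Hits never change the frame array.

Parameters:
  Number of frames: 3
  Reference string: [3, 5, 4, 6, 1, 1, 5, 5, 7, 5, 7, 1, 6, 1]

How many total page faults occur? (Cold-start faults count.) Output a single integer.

Step 0: ref 3 → FAULT, frames=[3,-,-]
Step 1: ref 5 → FAULT, frames=[3,5,-]
Step 2: ref 4 → FAULT, frames=[3,5,4]
Step 3: ref 6 → FAULT (evict 3), frames=[6,5,4]
Step 4: ref 1 → FAULT (evict 5), frames=[6,1,4]
Step 5: ref 1 → HIT, frames=[6,1,4]
Step 6: ref 5 → FAULT (evict 4), frames=[6,1,5]
Step 7: ref 5 → HIT, frames=[6,1,5]
Step 8: ref 7 → FAULT (evict 6), frames=[7,1,5]
Step 9: ref 5 → HIT, frames=[7,1,5]
Step 10: ref 7 → HIT, frames=[7,1,5]
Step 11: ref 1 → HIT, frames=[7,1,5]
Step 12: ref 6 → FAULT (evict 1), frames=[7,6,5]
Step 13: ref 1 → FAULT (evict 5), frames=[7,6,1]
Total faults: 9

Answer: 9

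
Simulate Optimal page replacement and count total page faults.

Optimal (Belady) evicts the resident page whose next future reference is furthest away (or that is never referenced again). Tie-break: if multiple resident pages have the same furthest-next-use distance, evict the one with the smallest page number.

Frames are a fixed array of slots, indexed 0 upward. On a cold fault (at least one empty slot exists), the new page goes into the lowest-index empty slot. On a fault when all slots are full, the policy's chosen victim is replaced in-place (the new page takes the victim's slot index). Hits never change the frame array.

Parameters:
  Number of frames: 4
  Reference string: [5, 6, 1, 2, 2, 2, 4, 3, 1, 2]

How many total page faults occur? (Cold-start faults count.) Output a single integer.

Step 0: ref 5 → FAULT, frames=[5,-,-,-]
Step 1: ref 6 → FAULT, frames=[5,6,-,-]
Step 2: ref 1 → FAULT, frames=[5,6,1,-]
Step 3: ref 2 → FAULT, frames=[5,6,1,2]
Step 4: ref 2 → HIT, frames=[5,6,1,2]
Step 5: ref 2 → HIT, frames=[5,6,1,2]
Step 6: ref 4 → FAULT (evict 5), frames=[4,6,1,2]
Step 7: ref 3 → FAULT (evict 4), frames=[3,6,1,2]
Step 8: ref 1 → HIT, frames=[3,6,1,2]
Step 9: ref 2 → HIT, frames=[3,6,1,2]
Total faults: 6

Answer: 6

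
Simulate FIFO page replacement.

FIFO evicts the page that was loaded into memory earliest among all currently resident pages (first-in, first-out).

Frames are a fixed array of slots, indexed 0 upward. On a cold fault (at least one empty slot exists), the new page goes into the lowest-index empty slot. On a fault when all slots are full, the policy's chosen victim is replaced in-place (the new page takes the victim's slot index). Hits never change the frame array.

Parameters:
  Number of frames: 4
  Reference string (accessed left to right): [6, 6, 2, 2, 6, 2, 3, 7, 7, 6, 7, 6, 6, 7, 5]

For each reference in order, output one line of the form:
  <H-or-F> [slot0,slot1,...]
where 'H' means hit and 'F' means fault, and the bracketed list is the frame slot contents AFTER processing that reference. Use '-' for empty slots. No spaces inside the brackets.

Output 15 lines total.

F [6,-,-,-]
H [6,-,-,-]
F [6,2,-,-]
H [6,2,-,-]
H [6,2,-,-]
H [6,2,-,-]
F [6,2,3,-]
F [6,2,3,7]
H [6,2,3,7]
H [6,2,3,7]
H [6,2,3,7]
H [6,2,3,7]
H [6,2,3,7]
H [6,2,3,7]
F [5,2,3,7]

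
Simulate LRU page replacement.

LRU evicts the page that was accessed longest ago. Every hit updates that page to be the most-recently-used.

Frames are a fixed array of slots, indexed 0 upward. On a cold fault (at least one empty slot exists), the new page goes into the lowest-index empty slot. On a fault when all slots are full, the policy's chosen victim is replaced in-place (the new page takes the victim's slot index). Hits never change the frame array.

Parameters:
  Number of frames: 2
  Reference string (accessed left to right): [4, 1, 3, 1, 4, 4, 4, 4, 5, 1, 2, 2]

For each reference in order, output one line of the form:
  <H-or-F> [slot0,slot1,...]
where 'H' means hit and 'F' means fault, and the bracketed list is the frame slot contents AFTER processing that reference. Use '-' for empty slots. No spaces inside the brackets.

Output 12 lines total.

F [4,-]
F [4,1]
F [3,1]
H [3,1]
F [4,1]
H [4,1]
H [4,1]
H [4,1]
F [4,5]
F [1,5]
F [1,2]
H [1,2]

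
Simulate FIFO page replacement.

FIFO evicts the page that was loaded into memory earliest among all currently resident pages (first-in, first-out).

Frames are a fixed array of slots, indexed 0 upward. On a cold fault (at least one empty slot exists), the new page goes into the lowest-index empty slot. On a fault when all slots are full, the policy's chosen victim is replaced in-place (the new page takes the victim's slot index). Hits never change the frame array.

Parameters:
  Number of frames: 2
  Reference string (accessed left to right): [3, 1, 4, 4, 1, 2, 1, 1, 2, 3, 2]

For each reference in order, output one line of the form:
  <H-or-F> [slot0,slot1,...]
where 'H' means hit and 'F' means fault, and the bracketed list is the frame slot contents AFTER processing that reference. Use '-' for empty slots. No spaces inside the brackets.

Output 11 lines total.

F [3,-]
F [3,1]
F [4,1]
H [4,1]
H [4,1]
F [4,2]
F [1,2]
H [1,2]
H [1,2]
F [1,3]
F [2,3]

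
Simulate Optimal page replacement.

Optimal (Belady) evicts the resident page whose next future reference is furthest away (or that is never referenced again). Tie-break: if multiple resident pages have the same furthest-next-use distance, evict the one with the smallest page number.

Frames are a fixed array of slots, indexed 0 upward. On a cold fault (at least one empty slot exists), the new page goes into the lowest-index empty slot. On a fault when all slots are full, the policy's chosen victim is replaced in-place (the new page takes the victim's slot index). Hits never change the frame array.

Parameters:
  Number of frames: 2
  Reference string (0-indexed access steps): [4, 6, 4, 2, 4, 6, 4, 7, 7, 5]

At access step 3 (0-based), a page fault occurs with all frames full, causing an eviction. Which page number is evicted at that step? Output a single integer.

Answer: 6

Derivation:
Step 0: ref 4 -> FAULT, frames=[4,-]
Step 1: ref 6 -> FAULT, frames=[4,6]
Step 2: ref 4 -> HIT, frames=[4,6]
Step 3: ref 2 -> FAULT, evict 6, frames=[4,2]
At step 3: evicted page 6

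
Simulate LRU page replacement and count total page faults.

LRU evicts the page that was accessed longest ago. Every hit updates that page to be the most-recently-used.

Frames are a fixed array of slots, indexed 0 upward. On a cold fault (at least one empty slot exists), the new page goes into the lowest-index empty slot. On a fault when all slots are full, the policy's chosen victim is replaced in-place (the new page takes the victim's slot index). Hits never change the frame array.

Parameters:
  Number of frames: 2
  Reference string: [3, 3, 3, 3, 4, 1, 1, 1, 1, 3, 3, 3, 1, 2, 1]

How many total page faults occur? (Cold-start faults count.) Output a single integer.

Step 0: ref 3 → FAULT, frames=[3,-]
Step 1: ref 3 → HIT, frames=[3,-]
Step 2: ref 3 → HIT, frames=[3,-]
Step 3: ref 3 → HIT, frames=[3,-]
Step 4: ref 4 → FAULT, frames=[3,4]
Step 5: ref 1 → FAULT (evict 3), frames=[1,4]
Step 6: ref 1 → HIT, frames=[1,4]
Step 7: ref 1 → HIT, frames=[1,4]
Step 8: ref 1 → HIT, frames=[1,4]
Step 9: ref 3 → FAULT (evict 4), frames=[1,3]
Step 10: ref 3 → HIT, frames=[1,3]
Step 11: ref 3 → HIT, frames=[1,3]
Step 12: ref 1 → HIT, frames=[1,3]
Step 13: ref 2 → FAULT (evict 3), frames=[1,2]
Step 14: ref 1 → HIT, frames=[1,2]
Total faults: 5

Answer: 5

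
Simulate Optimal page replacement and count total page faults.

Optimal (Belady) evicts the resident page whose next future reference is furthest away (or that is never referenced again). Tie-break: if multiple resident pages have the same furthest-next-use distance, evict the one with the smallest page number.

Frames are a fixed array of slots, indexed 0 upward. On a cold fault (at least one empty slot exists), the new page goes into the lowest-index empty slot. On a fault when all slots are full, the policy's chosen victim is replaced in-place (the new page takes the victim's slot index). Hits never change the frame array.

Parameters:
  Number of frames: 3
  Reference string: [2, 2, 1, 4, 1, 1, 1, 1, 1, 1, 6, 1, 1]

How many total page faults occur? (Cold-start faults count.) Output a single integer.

Answer: 4

Derivation:
Step 0: ref 2 → FAULT, frames=[2,-,-]
Step 1: ref 2 → HIT, frames=[2,-,-]
Step 2: ref 1 → FAULT, frames=[2,1,-]
Step 3: ref 4 → FAULT, frames=[2,1,4]
Step 4: ref 1 → HIT, frames=[2,1,4]
Step 5: ref 1 → HIT, frames=[2,1,4]
Step 6: ref 1 → HIT, frames=[2,1,4]
Step 7: ref 1 → HIT, frames=[2,1,4]
Step 8: ref 1 → HIT, frames=[2,1,4]
Step 9: ref 1 → HIT, frames=[2,1,4]
Step 10: ref 6 → FAULT (evict 2), frames=[6,1,4]
Step 11: ref 1 → HIT, frames=[6,1,4]
Step 12: ref 1 → HIT, frames=[6,1,4]
Total faults: 4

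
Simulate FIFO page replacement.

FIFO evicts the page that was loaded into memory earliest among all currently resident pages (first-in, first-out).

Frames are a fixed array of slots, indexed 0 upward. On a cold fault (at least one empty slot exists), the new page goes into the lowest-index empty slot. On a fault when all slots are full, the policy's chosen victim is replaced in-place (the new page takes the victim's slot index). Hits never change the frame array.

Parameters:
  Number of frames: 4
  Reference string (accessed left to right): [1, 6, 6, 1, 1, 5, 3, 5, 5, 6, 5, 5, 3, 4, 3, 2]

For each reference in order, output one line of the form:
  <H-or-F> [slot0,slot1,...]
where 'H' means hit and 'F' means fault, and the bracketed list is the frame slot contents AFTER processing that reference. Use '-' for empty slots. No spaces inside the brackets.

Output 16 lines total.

F [1,-,-,-]
F [1,6,-,-]
H [1,6,-,-]
H [1,6,-,-]
H [1,6,-,-]
F [1,6,5,-]
F [1,6,5,3]
H [1,6,5,3]
H [1,6,5,3]
H [1,6,5,3]
H [1,6,5,3]
H [1,6,5,3]
H [1,6,5,3]
F [4,6,5,3]
H [4,6,5,3]
F [4,2,5,3]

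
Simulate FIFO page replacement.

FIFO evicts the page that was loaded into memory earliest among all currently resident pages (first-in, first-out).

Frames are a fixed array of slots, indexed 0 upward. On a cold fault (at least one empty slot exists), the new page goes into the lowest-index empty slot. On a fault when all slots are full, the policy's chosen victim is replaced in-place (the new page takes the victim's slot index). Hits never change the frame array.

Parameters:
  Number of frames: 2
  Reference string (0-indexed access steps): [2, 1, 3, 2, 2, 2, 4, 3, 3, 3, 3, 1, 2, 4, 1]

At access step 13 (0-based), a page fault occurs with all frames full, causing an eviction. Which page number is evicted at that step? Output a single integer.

Step 0: ref 2 -> FAULT, frames=[2,-]
Step 1: ref 1 -> FAULT, frames=[2,1]
Step 2: ref 3 -> FAULT, evict 2, frames=[3,1]
Step 3: ref 2 -> FAULT, evict 1, frames=[3,2]
Step 4: ref 2 -> HIT, frames=[3,2]
Step 5: ref 2 -> HIT, frames=[3,2]
Step 6: ref 4 -> FAULT, evict 3, frames=[4,2]
Step 7: ref 3 -> FAULT, evict 2, frames=[4,3]
Step 8: ref 3 -> HIT, frames=[4,3]
Step 9: ref 3 -> HIT, frames=[4,3]
Step 10: ref 3 -> HIT, frames=[4,3]
Step 11: ref 1 -> FAULT, evict 4, frames=[1,3]
Step 12: ref 2 -> FAULT, evict 3, frames=[1,2]
Step 13: ref 4 -> FAULT, evict 1, frames=[4,2]
At step 13: evicted page 1

Answer: 1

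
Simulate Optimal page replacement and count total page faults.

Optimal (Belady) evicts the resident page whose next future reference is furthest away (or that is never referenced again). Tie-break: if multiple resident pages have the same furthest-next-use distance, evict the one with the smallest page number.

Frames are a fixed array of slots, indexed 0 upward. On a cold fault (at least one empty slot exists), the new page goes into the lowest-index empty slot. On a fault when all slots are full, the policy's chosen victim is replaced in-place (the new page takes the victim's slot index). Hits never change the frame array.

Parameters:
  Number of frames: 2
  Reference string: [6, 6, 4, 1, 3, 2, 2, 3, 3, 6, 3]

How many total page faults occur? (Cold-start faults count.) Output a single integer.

Answer: 6

Derivation:
Step 0: ref 6 → FAULT, frames=[6,-]
Step 1: ref 6 → HIT, frames=[6,-]
Step 2: ref 4 → FAULT, frames=[6,4]
Step 3: ref 1 → FAULT (evict 4), frames=[6,1]
Step 4: ref 3 → FAULT (evict 1), frames=[6,3]
Step 5: ref 2 → FAULT (evict 6), frames=[2,3]
Step 6: ref 2 → HIT, frames=[2,3]
Step 7: ref 3 → HIT, frames=[2,3]
Step 8: ref 3 → HIT, frames=[2,3]
Step 9: ref 6 → FAULT (evict 2), frames=[6,3]
Step 10: ref 3 → HIT, frames=[6,3]
Total faults: 6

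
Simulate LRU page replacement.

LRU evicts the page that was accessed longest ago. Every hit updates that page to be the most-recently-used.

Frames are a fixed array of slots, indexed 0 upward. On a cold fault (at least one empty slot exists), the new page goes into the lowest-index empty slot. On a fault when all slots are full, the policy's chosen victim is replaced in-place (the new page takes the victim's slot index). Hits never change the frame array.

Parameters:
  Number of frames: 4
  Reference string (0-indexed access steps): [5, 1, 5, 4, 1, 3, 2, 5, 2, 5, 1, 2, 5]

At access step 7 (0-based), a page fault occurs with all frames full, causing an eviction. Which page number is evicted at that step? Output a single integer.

Answer: 4

Derivation:
Step 0: ref 5 -> FAULT, frames=[5,-,-,-]
Step 1: ref 1 -> FAULT, frames=[5,1,-,-]
Step 2: ref 5 -> HIT, frames=[5,1,-,-]
Step 3: ref 4 -> FAULT, frames=[5,1,4,-]
Step 4: ref 1 -> HIT, frames=[5,1,4,-]
Step 5: ref 3 -> FAULT, frames=[5,1,4,3]
Step 6: ref 2 -> FAULT, evict 5, frames=[2,1,4,3]
Step 7: ref 5 -> FAULT, evict 4, frames=[2,1,5,3]
At step 7: evicted page 4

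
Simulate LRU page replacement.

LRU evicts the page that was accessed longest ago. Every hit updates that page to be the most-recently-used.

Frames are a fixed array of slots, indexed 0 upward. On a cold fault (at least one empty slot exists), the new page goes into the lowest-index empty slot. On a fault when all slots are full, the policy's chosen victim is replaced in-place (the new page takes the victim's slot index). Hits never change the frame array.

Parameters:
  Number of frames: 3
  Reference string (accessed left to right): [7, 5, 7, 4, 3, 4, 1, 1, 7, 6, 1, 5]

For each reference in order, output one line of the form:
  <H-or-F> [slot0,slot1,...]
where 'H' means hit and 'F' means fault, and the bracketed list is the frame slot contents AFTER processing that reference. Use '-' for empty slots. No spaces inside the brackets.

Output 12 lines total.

F [7,-,-]
F [7,5,-]
H [7,5,-]
F [7,5,4]
F [7,3,4]
H [7,3,4]
F [1,3,4]
H [1,3,4]
F [1,7,4]
F [1,7,6]
H [1,7,6]
F [1,5,6]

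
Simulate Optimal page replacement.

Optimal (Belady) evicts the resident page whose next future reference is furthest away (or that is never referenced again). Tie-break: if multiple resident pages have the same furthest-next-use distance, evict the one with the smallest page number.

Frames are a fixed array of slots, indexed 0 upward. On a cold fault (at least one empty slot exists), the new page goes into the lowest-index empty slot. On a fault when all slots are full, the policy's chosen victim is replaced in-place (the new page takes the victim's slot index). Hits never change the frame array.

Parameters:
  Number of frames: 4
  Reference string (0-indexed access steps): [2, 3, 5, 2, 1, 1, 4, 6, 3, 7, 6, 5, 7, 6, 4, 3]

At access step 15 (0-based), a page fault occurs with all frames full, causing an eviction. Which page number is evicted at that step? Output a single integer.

Answer: 4

Derivation:
Step 0: ref 2 -> FAULT, frames=[2,-,-,-]
Step 1: ref 3 -> FAULT, frames=[2,3,-,-]
Step 2: ref 5 -> FAULT, frames=[2,3,5,-]
Step 3: ref 2 -> HIT, frames=[2,3,5,-]
Step 4: ref 1 -> FAULT, frames=[2,3,5,1]
Step 5: ref 1 -> HIT, frames=[2,3,5,1]
Step 6: ref 4 -> FAULT, evict 1, frames=[2,3,5,4]
Step 7: ref 6 -> FAULT, evict 2, frames=[6,3,5,4]
Step 8: ref 3 -> HIT, frames=[6,3,5,4]
Step 9: ref 7 -> FAULT, evict 3, frames=[6,7,5,4]
Step 10: ref 6 -> HIT, frames=[6,7,5,4]
Step 11: ref 5 -> HIT, frames=[6,7,5,4]
Step 12: ref 7 -> HIT, frames=[6,7,5,4]
Step 13: ref 6 -> HIT, frames=[6,7,5,4]
Step 14: ref 4 -> HIT, frames=[6,7,5,4]
Step 15: ref 3 -> FAULT, evict 4, frames=[6,7,5,3]
At step 15: evicted page 4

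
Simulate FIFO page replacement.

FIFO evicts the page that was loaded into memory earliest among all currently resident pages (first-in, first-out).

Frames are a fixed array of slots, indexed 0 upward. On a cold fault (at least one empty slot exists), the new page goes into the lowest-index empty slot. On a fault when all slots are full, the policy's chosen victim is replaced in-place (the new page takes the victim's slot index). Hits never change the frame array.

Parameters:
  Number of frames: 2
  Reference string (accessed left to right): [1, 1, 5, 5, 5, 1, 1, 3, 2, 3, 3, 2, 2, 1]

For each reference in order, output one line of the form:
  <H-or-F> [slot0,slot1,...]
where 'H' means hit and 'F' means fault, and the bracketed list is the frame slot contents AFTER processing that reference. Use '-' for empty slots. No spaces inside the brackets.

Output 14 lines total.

F [1,-]
H [1,-]
F [1,5]
H [1,5]
H [1,5]
H [1,5]
H [1,5]
F [3,5]
F [3,2]
H [3,2]
H [3,2]
H [3,2]
H [3,2]
F [1,2]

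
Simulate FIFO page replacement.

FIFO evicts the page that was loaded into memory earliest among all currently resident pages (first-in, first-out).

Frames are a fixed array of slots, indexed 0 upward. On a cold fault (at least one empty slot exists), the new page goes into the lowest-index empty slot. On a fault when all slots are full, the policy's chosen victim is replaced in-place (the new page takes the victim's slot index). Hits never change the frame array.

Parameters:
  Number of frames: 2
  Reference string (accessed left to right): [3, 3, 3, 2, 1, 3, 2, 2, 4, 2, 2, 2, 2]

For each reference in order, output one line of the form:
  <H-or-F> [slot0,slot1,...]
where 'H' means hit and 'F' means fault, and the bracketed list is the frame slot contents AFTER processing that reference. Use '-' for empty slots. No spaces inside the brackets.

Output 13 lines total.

F [3,-]
H [3,-]
H [3,-]
F [3,2]
F [1,2]
F [1,3]
F [2,3]
H [2,3]
F [2,4]
H [2,4]
H [2,4]
H [2,4]
H [2,4]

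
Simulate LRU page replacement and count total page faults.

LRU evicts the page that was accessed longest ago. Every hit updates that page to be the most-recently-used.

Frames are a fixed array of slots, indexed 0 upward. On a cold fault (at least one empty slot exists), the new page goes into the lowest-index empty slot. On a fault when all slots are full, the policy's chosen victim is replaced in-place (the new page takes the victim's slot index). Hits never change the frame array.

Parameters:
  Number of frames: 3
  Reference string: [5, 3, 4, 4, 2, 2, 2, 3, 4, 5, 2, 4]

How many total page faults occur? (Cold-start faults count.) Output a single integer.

Step 0: ref 5 → FAULT, frames=[5,-,-]
Step 1: ref 3 → FAULT, frames=[5,3,-]
Step 2: ref 4 → FAULT, frames=[5,3,4]
Step 3: ref 4 → HIT, frames=[5,3,4]
Step 4: ref 2 → FAULT (evict 5), frames=[2,3,4]
Step 5: ref 2 → HIT, frames=[2,3,4]
Step 6: ref 2 → HIT, frames=[2,3,4]
Step 7: ref 3 → HIT, frames=[2,3,4]
Step 8: ref 4 → HIT, frames=[2,3,4]
Step 9: ref 5 → FAULT (evict 2), frames=[5,3,4]
Step 10: ref 2 → FAULT (evict 3), frames=[5,2,4]
Step 11: ref 4 → HIT, frames=[5,2,4]
Total faults: 6

Answer: 6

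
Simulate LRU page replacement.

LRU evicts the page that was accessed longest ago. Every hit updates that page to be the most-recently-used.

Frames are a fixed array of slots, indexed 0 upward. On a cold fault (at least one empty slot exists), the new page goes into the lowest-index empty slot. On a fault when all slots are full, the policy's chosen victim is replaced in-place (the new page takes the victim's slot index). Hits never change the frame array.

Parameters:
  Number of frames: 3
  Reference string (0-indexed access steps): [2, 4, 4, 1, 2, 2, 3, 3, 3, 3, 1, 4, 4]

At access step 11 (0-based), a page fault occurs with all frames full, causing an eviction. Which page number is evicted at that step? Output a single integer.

Step 0: ref 2 -> FAULT, frames=[2,-,-]
Step 1: ref 4 -> FAULT, frames=[2,4,-]
Step 2: ref 4 -> HIT, frames=[2,4,-]
Step 3: ref 1 -> FAULT, frames=[2,4,1]
Step 4: ref 2 -> HIT, frames=[2,4,1]
Step 5: ref 2 -> HIT, frames=[2,4,1]
Step 6: ref 3 -> FAULT, evict 4, frames=[2,3,1]
Step 7: ref 3 -> HIT, frames=[2,3,1]
Step 8: ref 3 -> HIT, frames=[2,3,1]
Step 9: ref 3 -> HIT, frames=[2,3,1]
Step 10: ref 1 -> HIT, frames=[2,3,1]
Step 11: ref 4 -> FAULT, evict 2, frames=[4,3,1]
At step 11: evicted page 2

Answer: 2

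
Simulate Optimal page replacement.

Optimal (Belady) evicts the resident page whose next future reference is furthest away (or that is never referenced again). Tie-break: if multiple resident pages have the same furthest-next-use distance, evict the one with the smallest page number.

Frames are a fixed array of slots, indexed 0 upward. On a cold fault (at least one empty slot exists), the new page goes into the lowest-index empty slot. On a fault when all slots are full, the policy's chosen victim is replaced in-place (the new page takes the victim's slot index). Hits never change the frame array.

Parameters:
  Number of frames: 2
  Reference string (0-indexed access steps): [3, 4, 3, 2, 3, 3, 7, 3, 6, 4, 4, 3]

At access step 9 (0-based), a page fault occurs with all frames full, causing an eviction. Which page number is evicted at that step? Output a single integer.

Answer: 6

Derivation:
Step 0: ref 3 -> FAULT, frames=[3,-]
Step 1: ref 4 -> FAULT, frames=[3,4]
Step 2: ref 3 -> HIT, frames=[3,4]
Step 3: ref 2 -> FAULT, evict 4, frames=[3,2]
Step 4: ref 3 -> HIT, frames=[3,2]
Step 5: ref 3 -> HIT, frames=[3,2]
Step 6: ref 7 -> FAULT, evict 2, frames=[3,7]
Step 7: ref 3 -> HIT, frames=[3,7]
Step 8: ref 6 -> FAULT, evict 7, frames=[3,6]
Step 9: ref 4 -> FAULT, evict 6, frames=[3,4]
At step 9: evicted page 6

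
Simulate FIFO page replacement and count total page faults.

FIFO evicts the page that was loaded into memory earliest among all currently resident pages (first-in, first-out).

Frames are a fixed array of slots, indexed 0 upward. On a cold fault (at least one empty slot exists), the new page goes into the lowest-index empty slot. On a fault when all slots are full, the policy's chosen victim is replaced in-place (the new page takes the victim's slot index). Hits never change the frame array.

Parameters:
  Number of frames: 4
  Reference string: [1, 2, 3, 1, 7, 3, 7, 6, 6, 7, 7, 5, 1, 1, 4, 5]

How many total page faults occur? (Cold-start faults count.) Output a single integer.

Answer: 8

Derivation:
Step 0: ref 1 → FAULT, frames=[1,-,-,-]
Step 1: ref 2 → FAULT, frames=[1,2,-,-]
Step 2: ref 3 → FAULT, frames=[1,2,3,-]
Step 3: ref 1 → HIT, frames=[1,2,3,-]
Step 4: ref 7 → FAULT, frames=[1,2,3,7]
Step 5: ref 3 → HIT, frames=[1,2,3,7]
Step 6: ref 7 → HIT, frames=[1,2,3,7]
Step 7: ref 6 → FAULT (evict 1), frames=[6,2,3,7]
Step 8: ref 6 → HIT, frames=[6,2,3,7]
Step 9: ref 7 → HIT, frames=[6,2,3,7]
Step 10: ref 7 → HIT, frames=[6,2,3,7]
Step 11: ref 5 → FAULT (evict 2), frames=[6,5,3,7]
Step 12: ref 1 → FAULT (evict 3), frames=[6,5,1,7]
Step 13: ref 1 → HIT, frames=[6,5,1,7]
Step 14: ref 4 → FAULT (evict 7), frames=[6,5,1,4]
Step 15: ref 5 → HIT, frames=[6,5,1,4]
Total faults: 8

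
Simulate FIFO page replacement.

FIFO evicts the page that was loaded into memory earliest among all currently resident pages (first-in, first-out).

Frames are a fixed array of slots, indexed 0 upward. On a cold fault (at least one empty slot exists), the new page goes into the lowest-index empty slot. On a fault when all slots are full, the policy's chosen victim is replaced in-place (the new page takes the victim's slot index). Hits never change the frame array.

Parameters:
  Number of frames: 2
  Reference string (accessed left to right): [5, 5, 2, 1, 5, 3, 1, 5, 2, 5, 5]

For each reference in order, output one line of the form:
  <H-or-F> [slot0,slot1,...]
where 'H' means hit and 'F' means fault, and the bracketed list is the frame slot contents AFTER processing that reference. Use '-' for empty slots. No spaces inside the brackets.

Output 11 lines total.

F [5,-]
H [5,-]
F [5,2]
F [1,2]
F [1,5]
F [3,5]
F [3,1]
F [5,1]
F [5,2]
H [5,2]
H [5,2]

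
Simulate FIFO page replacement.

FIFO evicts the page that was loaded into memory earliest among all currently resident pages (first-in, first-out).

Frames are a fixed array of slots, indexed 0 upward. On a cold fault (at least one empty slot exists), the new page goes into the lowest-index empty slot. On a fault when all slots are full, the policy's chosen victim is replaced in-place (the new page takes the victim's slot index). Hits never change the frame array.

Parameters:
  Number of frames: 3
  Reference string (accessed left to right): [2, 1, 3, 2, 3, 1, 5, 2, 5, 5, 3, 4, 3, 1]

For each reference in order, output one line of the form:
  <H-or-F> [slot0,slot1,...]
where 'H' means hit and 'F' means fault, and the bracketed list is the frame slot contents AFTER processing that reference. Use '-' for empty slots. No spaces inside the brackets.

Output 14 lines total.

F [2,-,-]
F [2,1,-]
F [2,1,3]
H [2,1,3]
H [2,1,3]
H [2,1,3]
F [5,1,3]
F [5,2,3]
H [5,2,3]
H [5,2,3]
H [5,2,3]
F [5,2,4]
F [3,2,4]
F [3,1,4]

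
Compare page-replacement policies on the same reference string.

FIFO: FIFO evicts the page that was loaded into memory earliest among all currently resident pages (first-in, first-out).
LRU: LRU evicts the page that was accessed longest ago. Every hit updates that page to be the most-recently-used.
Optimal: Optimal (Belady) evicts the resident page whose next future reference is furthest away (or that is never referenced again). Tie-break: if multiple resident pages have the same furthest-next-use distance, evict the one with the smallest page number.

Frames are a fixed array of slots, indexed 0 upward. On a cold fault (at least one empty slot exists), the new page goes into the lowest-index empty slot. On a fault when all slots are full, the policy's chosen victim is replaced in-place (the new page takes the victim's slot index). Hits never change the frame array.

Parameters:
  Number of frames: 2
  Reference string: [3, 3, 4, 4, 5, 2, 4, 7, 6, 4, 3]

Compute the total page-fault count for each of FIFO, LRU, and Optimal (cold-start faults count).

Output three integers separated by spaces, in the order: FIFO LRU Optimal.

Answer: 9 9 7

Derivation:
--- FIFO ---
  step 0: ref 3 -> FAULT, frames=[3,-] (faults so far: 1)
  step 1: ref 3 -> HIT, frames=[3,-] (faults so far: 1)
  step 2: ref 4 -> FAULT, frames=[3,4] (faults so far: 2)
  step 3: ref 4 -> HIT, frames=[3,4] (faults so far: 2)
  step 4: ref 5 -> FAULT, evict 3, frames=[5,4] (faults so far: 3)
  step 5: ref 2 -> FAULT, evict 4, frames=[5,2] (faults so far: 4)
  step 6: ref 4 -> FAULT, evict 5, frames=[4,2] (faults so far: 5)
  step 7: ref 7 -> FAULT, evict 2, frames=[4,7] (faults so far: 6)
  step 8: ref 6 -> FAULT, evict 4, frames=[6,7] (faults so far: 7)
  step 9: ref 4 -> FAULT, evict 7, frames=[6,4] (faults so far: 8)
  step 10: ref 3 -> FAULT, evict 6, frames=[3,4] (faults so far: 9)
  FIFO total faults: 9
--- LRU ---
  step 0: ref 3 -> FAULT, frames=[3,-] (faults so far: 1)
  step 1: ref 3 -> HIT, frames=[3,-] (faults so far: 1)
  step 2: ref 4 -> FAULT, frames=[3,4] (faults so far: 2)
  step 3: ref 4 -> HIT, frames=[3,4] (faults so far: 2)
  step 4: ref 5 -> FAULT, evict 3, frames=[5,4] (faults so far: 3)
  step 5: ref 2 -> FAULT, evict 4, frames=[5,2] (faults so far: 4)
  step 6: ref 4 -> FAULT, evict 5, frames=[4,2] (faults so far: 5)
  step 7: ref 7 -> FAULT, evict 2, frames=[4,7] (faults so far: 6)
  step 8: ref 6 -> FAULT, evict 4, frames=[6,7] (faults so far: 7)
  step 9: ref 4 -> FAULT, evict 7, frames=[6,4] (faults so far: 8)
  step 10: ref 3 -> FAULT, evict 6, frames=[3,4] (faults so far: 9)
  LRU total faults: 9
--- Optimal ---
  step 0: ref 3 -> FAULT, frames=[3,-] (faults so far: 1)
  step 1: ref 3 -> HIT, frames=[3,-] (faults so far: 1)
  step 2: ref 4 -> FAULT, frames=[3,4] (faults so far: 2)
  step 3: ref 4 -> HIT, frames=[3,4] (faults so far: 2)
  step 4: ref 5 -> FAULT, evict 3, frames=[5,4] (faults so far: 3)
  step 5: ref 2 -> FAULT, evict 5, frames=[2,4] (faults so far: 4)
  step 6: ref 4 -> HIT, frames=[2,4] (faults so far: 4)
  step 7: ref 7 -> FAULT, evict 2, frames=[7,4] (faults so far: 5)
  step 8: ref 6 -> FAULT, evict 7, frames=[6,4] (faults so far: 6)
  step 9: ref 4 -> HIT, frames=[6,4] (faults so far: 6)
  step 10: ref 3 -> FAULT, evict 4, frames=[6,3] (faults so far: 7)
  Optimal total faults: 7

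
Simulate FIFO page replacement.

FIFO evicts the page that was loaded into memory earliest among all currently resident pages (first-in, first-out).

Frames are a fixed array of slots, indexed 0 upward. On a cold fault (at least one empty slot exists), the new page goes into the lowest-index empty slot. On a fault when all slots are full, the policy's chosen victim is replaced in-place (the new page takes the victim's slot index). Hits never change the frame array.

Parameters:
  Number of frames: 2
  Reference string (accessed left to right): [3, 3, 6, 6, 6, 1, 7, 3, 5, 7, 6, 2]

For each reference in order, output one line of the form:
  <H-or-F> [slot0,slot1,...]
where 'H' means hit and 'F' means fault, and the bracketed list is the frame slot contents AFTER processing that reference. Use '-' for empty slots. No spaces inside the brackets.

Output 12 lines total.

F [3,-]
H [3,-]
F [3,6]
H [3,6]
H [3,6]
F [1,6]
F [1,7]
F [3,7]
F [3,5]
F [7,5]
F [7,6]
F [2,6]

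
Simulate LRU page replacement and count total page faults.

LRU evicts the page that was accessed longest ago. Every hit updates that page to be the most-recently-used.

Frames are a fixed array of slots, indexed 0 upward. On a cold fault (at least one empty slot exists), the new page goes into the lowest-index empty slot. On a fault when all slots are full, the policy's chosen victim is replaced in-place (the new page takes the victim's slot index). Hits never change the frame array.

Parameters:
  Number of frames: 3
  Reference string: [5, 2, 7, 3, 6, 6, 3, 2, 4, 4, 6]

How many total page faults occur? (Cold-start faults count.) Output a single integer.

Step 0: ref 5 → FAULT, frames=[5,-,-]
Step 1: ref 2 → FAULT, frames=[5,2,-]
Step 2: ref 7 → FAULT, frames=[5,2,7]
Step 3: ref 3 → FAULT (evict 5), frames=[3,2,7]
Step 4: ref 6 → FAULT (evict 2), frames=[3,6,7]
Step 5: ref 6 → HIT, frames=[3,6,7]
Step 6: ref 3 → HIT, frames=[3,6,7]
Step 7: ref 2 → FAULT (evict 7), frames=[3,6,2]
Step 8: ref 4 → FAULT (evict 6), frames=[3,4,2]
Step 9: ref 4 → HIT, frames=[3,4,2]
Step 10: ref 6 → FAULT (evict 3), frames=[6,4,2]
Total faults: 8

Answer: 8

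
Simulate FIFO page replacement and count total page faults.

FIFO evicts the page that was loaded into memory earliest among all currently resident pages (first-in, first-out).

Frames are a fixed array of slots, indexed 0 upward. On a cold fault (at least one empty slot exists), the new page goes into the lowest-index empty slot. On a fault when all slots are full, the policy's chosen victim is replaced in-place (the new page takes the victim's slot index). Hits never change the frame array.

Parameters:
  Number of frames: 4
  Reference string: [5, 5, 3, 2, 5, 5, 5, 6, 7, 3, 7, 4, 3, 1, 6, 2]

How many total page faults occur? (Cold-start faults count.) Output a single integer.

Step 0: ref 5 → FAULT, frames=[5,-,-,-]
Step 1: ref 5 → HIT, frames=[5,-,-,-]
Step 2: ref 3 → FAULT, frames=[5,3,-,-]
Step 3: ref 2 → FAULT, frames=[5,3,2,-]
Step 4: ref 5 → HIT, frames=[5,3,2,-]
Step 5: ref 5 → HIT, frames=[5,3,2,-]
Step 6: ref 5 → HIT, frames=[5,3,2,-]
Step 7: ref 6 → FAULT, frames=[5,3,2,6]
Step 8: ref 7 → FAULT (evict 5), frames=[7,3,2,6]
Step 9: ref 3 → HIT, frames=[7,3,2,6]
Step 10: ref 7 → HIT, frames=[7,3,2,6]
Step 11: ref 4 → FAULT (evict 3), frames=[7,4,2,6]
Step 12: ref 3 → FAULT (evict 2), frames=[7,4,3,6]
Step 13: ref 1 → FAULT (evict 6), frames=[7,4,3,1]
Step 14: ref 6 → FAULT (evict 7), frames=[6,4,3,1]
Step 15: ref 2 → FAULT (evict 4), frames=[6,2,3,1]
Total faults: 10

Answer: 10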